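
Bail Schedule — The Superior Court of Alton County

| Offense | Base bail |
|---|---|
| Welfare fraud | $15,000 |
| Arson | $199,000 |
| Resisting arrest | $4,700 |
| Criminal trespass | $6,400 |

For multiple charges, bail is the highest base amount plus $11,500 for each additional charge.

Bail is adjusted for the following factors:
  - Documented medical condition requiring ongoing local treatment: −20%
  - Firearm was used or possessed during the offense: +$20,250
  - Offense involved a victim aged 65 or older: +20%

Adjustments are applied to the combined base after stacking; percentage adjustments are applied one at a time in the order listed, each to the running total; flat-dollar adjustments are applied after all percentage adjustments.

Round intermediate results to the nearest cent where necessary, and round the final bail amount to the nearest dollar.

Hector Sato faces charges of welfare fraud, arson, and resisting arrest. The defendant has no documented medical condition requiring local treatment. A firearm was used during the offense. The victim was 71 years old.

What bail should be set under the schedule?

$286,650

Base amounts from the schedule: welfare fraud $15,000; arson $199,000; resisting arrest $4,700.
Stacking rule: highest base plus $11,500 per additional charge. Highest is arson at $199,000; 2 additional charges → +$23,000. Combined base = $222,000.
Offense involved a victim aged 65 or older (+20%): $222,000 × 1.2 = $266,400.
Firearm was used or possessed during the offense (+$20,250 flat): $266,400 + $20,250 = $286,650.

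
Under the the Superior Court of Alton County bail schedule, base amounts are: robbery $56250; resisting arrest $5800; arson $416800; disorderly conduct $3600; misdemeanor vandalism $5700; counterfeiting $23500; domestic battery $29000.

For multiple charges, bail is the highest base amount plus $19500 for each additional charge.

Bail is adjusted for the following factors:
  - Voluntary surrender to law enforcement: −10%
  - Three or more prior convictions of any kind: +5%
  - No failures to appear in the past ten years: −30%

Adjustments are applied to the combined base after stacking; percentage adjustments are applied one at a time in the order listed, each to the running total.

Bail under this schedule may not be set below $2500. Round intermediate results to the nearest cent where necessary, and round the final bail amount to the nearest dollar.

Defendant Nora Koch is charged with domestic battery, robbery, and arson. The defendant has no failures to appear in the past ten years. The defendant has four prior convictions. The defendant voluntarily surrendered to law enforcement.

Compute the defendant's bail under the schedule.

$301512

Base amounts from the schedule: domestic battery $29000; robbery $56250; arson $416800.
Stacking rule: highest base plus $19500 per additional charge. Highest is arson at $416800; 2 additional charges → +$39000. Combined base = $455800.
Voluntary surrender to law enforcement (−10%): $455800 × 0.9 = $410220.
Three or more prior convictions of any kind (+5%): $410220 × 1.05 = $430731.
No failures to appear in the past ten years (−30%): $430731 × 0.7 = $301511.70.
$301511.70 is at or above the $2500 minimum.
Rounded to the nearest dollar: $301512.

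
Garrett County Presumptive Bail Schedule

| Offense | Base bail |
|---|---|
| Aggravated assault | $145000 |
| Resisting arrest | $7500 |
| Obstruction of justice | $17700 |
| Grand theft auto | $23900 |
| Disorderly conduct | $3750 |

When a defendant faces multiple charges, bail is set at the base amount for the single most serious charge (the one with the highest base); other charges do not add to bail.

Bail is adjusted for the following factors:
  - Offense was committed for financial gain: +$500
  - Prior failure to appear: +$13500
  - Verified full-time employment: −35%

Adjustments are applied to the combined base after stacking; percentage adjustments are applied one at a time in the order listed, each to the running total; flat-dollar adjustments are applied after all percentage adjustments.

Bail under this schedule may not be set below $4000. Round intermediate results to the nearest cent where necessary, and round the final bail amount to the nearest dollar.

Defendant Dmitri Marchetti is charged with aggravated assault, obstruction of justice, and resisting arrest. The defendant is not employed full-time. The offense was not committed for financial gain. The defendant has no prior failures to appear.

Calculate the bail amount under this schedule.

$145000

Base amounts from the schedule: aggravated assault $145000; obstruction of justice $17700; resisting arrest $7500.
Stacking rule: use the highest base only. Highest is aggravated assault at $145000. Combined base = $145000.
No adjustment factors apply to this defendant.
$145000 is at or above the $4000 minimum.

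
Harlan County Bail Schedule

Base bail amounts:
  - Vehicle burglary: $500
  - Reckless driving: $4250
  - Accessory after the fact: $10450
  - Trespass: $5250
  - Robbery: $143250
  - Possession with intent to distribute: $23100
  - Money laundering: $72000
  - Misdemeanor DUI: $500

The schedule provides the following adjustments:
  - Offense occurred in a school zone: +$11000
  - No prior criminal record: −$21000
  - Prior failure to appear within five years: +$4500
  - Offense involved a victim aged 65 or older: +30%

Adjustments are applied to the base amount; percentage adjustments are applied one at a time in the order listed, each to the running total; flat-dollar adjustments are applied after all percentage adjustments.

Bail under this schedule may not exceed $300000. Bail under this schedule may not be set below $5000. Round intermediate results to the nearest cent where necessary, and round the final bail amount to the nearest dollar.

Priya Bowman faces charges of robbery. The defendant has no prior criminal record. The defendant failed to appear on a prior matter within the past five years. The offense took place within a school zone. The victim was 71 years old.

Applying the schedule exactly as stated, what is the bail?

Base amounts from the schedule: robbery $143250.
Single charge. Combined base = $143250.
Offense involved a victim aged 65 or older (+30%): $143250 × 1.3 = $186225.
Offense occurred in a school zone (+$11000 flat): $186225 + $11000 = $197225.
No prior criminal record (−$21000 flat): $197225 − $21000 = $176225.
Prior failure to appear within five years (+$4500 flat): $176225 + $4500 = $180725.
$180725 is within the $300000 maximum.
$180725 is at or above the $5000 minimum.

$180725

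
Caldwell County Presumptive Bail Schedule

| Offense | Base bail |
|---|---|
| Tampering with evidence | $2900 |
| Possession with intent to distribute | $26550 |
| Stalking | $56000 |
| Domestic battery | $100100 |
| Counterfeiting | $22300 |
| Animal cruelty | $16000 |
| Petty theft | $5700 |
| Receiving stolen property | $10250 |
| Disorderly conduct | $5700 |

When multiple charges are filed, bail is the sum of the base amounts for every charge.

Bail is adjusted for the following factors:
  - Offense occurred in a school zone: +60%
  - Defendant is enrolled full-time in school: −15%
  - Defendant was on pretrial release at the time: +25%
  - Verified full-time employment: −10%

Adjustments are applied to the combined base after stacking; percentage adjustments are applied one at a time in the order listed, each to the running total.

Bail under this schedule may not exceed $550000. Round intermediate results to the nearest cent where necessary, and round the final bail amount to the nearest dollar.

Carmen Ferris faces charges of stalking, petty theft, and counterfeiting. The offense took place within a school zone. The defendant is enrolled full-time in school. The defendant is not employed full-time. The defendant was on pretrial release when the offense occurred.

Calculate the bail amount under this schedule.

Base amounts from the schedule: stalking $56000; petty theft $5700; counterfeiting $22300.
Stacking rule: sum of all bases. $56000 + $5700 + $22300 = $84000.
Offense occurred in a school zone (+60%): $84000 × 1.6 = $134400.
Defendant is enrolled full-time in school (−15%): $134400 × 0.85 = $114240.
Defendant was on pretrial release at the time (+25%): $114240 × 1.25 = $142800.
$142800 is within the $550000 maximum.

$142800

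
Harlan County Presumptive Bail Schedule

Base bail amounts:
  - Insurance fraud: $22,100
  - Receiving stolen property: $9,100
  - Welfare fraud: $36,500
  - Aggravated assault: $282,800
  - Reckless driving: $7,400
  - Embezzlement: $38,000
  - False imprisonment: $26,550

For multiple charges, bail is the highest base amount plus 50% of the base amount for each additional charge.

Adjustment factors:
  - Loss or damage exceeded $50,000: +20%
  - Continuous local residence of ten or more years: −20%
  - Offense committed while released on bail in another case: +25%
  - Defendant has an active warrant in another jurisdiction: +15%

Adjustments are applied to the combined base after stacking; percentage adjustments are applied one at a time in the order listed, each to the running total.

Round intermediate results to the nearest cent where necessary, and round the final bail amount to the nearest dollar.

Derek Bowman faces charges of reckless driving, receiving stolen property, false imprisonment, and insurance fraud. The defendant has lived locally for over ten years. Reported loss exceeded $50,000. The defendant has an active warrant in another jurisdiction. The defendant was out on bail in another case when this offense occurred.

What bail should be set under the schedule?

Base amounts from the schedule: reckless driving $7,400; receiving stolen property $9,100; false imprisonment $26,550; insurance fraud $22,100.
Stacking rule: highest base plus 50% of each additional charge. Highest is false imprisonment at $26,550. Additional: $7,400 × 50% = $3,700; $9,100 × 50% = $4,550; $22,100 × 50% = $11,050. Combined base = $26,550 + $19,300 = $45,850.
Loss or damage exceeded $50,000 (+20%): $45,850 × 1.2 = $55,020.
Continuous local residence of ten or more years (−20%): $55,020 × 0.8 = $44,016.
Offense committed while released on bail in another case (+25%): $44,016 × 1.25 = $55,020.
Defendant has an active warrant in another jurisdiction (+15%): $55,020 × 1.15 = $63,273.

$63,273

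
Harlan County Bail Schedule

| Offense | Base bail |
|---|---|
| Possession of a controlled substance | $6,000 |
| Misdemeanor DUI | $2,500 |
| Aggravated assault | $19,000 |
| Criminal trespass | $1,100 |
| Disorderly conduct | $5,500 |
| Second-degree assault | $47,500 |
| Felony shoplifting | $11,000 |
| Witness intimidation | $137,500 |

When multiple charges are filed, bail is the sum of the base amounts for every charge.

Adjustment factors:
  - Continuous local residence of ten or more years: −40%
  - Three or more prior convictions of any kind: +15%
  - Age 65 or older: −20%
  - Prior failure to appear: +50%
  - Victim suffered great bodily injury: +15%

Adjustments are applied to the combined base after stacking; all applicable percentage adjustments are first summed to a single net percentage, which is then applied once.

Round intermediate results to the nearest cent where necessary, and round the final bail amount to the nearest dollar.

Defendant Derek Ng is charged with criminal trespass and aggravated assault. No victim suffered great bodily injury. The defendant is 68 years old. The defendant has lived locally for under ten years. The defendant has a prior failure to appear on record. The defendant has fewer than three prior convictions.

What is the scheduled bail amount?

Base amounts from the schedule: criminal trespass $1,100; aggravated assault $19,000.
Stacking rule: sum of all bases. $1,100 + $19,000 = $20,100.
Net percentage adjustment: −20% +50% = +30%. $20,100 × 1.3 = $26,130.

$26,130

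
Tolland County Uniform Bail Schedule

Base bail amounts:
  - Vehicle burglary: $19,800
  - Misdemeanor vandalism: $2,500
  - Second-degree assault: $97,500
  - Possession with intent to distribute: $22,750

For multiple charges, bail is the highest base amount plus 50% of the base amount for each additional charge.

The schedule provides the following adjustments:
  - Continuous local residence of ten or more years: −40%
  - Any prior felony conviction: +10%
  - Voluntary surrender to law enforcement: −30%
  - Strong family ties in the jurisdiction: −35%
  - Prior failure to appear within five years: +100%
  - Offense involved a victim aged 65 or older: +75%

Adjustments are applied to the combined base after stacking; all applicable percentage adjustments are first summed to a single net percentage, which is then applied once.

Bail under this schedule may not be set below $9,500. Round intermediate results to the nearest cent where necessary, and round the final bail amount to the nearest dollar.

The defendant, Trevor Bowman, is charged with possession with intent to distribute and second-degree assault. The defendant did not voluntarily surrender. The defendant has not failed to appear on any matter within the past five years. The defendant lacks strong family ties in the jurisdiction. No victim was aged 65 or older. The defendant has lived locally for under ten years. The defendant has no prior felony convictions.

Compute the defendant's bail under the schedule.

Base amounts from the schedule: possession with intent to distribute $22,750; second-degree assault $97,500.
Stacking rule: highest base plus 50% of each additional charge. Highest is second-degree assault at $97,500. Additional: $22,750 × 50% = $11,375. Combined base = $97,500 + $11,375 = $108,875.
No adjustment factors apply to this defendant.
$108,875 is at or above the $9,500 minimum.

$108,875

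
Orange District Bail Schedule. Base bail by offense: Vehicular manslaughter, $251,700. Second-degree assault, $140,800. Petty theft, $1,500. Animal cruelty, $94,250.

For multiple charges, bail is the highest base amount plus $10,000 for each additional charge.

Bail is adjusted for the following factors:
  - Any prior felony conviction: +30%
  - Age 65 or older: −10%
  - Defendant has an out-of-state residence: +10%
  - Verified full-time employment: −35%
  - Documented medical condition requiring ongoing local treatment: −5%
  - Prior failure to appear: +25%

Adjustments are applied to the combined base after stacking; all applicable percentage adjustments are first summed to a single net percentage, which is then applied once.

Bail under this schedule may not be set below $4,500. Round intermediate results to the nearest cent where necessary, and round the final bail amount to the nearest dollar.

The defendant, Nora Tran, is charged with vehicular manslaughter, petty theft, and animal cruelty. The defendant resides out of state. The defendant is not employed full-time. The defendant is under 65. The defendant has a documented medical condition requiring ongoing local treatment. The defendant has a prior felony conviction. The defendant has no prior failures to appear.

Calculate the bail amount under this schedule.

$366,795

Base amounts from the schedule: vehicular manslaughter $251,700; petty theft $1,500; animal cruelty $94,250.
Stacking rule: highest base plus $10,000 per additional charge. Highest is vehicular manslaughter at $251,700; 2 additional charges → +$20,000. Combined base = $271,700.
Net percentage adjustment: +30% +10% −5% = +35%. $271,700 × 1.35 = $366,795.
$366,795 is at or above the $4,500 minimum.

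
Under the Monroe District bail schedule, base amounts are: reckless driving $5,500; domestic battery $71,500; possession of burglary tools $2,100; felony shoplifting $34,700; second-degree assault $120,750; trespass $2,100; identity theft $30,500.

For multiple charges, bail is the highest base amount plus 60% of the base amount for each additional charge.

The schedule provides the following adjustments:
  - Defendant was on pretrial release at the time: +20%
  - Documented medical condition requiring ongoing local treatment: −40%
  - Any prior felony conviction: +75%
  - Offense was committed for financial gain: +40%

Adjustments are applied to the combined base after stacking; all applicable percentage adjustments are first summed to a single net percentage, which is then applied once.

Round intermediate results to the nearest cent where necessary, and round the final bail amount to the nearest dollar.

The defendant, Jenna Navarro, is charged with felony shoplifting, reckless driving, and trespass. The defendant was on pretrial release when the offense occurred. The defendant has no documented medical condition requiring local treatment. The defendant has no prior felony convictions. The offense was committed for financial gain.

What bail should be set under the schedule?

Base amounts from the schedule: felony shoplifting $34,700; reckless driving $5,500; trespass $2,100.
Stacking rule: highest base plus 60% of each additional charge. Highest is felony shoplifting at $34,700. Additional: $5,500 × 60% = $3,300; $2,100 × 60% = $1,260. Combined base = $34,700 + $4,560 = $39,260.
Net percentage adjustment: +20% +40% = +60%. $39,260 × 1.6 = $62,816.

$62,816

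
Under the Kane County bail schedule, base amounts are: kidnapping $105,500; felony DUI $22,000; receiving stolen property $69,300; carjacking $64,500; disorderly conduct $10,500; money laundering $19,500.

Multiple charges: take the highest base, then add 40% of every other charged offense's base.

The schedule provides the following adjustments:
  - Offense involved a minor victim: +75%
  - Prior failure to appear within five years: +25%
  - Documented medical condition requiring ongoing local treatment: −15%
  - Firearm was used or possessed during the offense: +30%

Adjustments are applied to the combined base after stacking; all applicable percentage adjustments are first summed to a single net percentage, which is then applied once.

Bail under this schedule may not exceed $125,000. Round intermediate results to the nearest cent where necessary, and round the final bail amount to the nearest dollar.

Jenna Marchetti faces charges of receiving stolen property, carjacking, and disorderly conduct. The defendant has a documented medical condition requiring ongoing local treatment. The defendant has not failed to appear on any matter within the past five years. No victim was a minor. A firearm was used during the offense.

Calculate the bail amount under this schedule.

$114,195

Base amounts from the schedule: receiving stolen property $69,300; carjacking $64,500; disorderly conduct $10,500.
Stacking rule: highest base plus 40% of each additional charge. Highest is receiving stolen property at $69,300. Additional: $64,500 × 40% = $25,800; $10,500 × 40% = $4,200. Combined base = $69,300 + $30,000 = $99,300.
Net percentage adjustment: −15% +30% = +15%. $99,300 × 1.15 = $114,195.
$114,195 is within the $125,000 maximum.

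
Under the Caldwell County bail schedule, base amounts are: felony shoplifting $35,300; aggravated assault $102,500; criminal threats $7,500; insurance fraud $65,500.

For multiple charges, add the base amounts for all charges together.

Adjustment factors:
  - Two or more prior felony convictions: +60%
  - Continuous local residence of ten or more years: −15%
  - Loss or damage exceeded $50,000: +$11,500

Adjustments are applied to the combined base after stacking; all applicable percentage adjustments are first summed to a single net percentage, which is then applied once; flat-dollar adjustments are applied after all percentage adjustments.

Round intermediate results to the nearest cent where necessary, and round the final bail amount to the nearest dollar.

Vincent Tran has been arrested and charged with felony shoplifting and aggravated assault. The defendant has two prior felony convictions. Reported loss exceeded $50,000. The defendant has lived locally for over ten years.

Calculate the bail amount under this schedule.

Base amounts from the schedule: felony shoplifting $35,300; aggravated assault $102,500.
Stacking rule: sum of all bases. $35,300 + $102,500 = $137,800.
Net percentage adjustment: +60% −15% = +45%. $137,800 × 1.45 = $199,810.
Loss or damage exceeded $50,000 (+$11,500 flat): $199,810 + $11,500 = $211,310.

$211,310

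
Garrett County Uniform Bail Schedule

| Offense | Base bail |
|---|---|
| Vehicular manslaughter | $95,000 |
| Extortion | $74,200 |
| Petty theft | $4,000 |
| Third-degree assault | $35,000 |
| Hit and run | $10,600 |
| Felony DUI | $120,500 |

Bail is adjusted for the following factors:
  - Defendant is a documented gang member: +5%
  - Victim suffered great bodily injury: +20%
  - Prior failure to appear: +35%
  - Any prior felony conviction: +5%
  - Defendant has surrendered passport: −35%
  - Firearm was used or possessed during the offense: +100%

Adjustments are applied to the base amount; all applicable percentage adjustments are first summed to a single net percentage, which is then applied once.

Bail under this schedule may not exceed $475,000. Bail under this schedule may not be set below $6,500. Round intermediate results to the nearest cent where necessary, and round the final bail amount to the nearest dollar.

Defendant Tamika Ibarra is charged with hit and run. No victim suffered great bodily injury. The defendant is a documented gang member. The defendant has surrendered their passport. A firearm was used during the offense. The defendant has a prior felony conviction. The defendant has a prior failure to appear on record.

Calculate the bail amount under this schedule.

$22,260

Base amounts from the schedule: hit and run $10,600.
Single charge. Combined base = $10,600.
Net percentage adjustment: +5% +35% +5% −35% +100% = +110%. $10,600 × 2.1 = $22,260.
$22,260 is within the $475,000 maximum.
$22,260 is at or above the $6,500 minimum.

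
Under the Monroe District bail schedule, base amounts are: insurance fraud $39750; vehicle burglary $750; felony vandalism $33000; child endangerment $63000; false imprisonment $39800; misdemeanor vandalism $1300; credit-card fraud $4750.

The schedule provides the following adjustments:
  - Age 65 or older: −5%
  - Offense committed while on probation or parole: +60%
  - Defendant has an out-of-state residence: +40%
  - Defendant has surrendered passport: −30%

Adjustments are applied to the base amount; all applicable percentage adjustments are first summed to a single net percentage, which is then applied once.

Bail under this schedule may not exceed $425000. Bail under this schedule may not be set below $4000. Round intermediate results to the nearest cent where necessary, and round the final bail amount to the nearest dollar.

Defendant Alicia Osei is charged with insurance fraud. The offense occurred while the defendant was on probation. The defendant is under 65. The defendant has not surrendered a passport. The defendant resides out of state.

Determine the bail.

Base amounts from the schedule: insurance fraud $39750.
Single charge. Combined base = $39750.
Net percentage adjustment: +60% +40% = +100%. $39750 × 2 = $79500.
$79500 is within the $425000 maximum.
$79500 is at or above the $4000 minimum.

$79500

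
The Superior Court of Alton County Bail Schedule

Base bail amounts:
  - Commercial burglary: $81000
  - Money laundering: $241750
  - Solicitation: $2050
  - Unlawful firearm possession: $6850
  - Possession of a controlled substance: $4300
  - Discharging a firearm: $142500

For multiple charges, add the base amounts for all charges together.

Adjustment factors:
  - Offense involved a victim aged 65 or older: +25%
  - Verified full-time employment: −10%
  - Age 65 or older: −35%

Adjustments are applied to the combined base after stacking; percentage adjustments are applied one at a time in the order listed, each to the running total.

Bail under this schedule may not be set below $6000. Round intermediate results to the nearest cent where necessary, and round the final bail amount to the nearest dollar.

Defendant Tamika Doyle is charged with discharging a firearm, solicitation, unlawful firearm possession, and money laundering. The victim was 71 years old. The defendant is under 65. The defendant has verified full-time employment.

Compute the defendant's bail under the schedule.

Base amounts from the schedule: discharging a firearm $142500; solicitation $2050; unlawful firearm possession $6850; money laundering $241750.
Stacking rule: sum of all bases. $142500 + $2050 + $6850 + $241750 = $393150.
Offense involved a victim aged 65 or older (+25%): $393150 × 1.25 = $491437.50.
Verified full-time employment (−10%): $491437.50 × 0.9 = $442293.75.
$442293.75 is at or above the $6000 minimum.
Rounded to the nearest dollar: $442294.

$442294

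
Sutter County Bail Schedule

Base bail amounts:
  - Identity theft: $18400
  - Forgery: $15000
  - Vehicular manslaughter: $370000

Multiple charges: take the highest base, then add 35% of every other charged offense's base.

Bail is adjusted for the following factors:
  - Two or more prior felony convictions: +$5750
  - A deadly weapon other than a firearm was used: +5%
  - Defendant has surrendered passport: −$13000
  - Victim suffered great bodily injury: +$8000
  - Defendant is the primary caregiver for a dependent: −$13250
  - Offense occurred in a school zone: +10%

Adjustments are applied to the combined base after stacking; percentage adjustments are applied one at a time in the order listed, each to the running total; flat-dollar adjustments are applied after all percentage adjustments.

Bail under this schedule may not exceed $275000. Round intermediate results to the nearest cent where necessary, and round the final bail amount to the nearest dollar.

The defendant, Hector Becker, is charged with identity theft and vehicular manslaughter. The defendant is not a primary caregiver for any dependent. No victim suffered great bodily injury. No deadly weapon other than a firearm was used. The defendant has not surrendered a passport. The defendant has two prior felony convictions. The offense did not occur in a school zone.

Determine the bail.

$275000

Base amounts from the schedule: identity theft $18400; vehicular manslaughter $370000.
Stacking rule: highest base plus 35% of each additional charge. Highest is vehicular manslaughter at $370000. Additional: $18400 × 35% = $6440. Combined base = $370000 + $6440 = $376440.
Two or more prior felony convictions (+$5750 flat): $376440 + $5750 = $382190.
Result $382190 exceeds the maximum of $275000; bail is capped at $275000.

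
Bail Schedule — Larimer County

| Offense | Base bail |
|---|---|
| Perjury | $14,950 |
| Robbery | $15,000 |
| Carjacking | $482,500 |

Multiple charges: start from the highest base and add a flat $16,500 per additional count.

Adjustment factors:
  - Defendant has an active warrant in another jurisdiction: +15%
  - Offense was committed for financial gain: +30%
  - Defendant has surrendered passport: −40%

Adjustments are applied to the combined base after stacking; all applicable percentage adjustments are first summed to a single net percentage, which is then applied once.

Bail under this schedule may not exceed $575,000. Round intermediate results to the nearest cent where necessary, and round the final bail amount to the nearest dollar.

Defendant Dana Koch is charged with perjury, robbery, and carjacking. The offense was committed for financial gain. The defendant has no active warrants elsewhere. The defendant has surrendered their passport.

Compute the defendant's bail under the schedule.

$463,950

Base amounts from the schedule: perjury $14,950; robbery $15,000; carjacking $482,500.
Stacking rule: highest base plus $16,500 per additional charge. Highest is carjacking at $482,500; 2 additional charges → +$33,000. Combined base = $515,500.
Net percentage adjustment: +30% −40% = −10%. $515,500 × 0.9 = $463,950.
$463,950 is within the $575,000 maximum.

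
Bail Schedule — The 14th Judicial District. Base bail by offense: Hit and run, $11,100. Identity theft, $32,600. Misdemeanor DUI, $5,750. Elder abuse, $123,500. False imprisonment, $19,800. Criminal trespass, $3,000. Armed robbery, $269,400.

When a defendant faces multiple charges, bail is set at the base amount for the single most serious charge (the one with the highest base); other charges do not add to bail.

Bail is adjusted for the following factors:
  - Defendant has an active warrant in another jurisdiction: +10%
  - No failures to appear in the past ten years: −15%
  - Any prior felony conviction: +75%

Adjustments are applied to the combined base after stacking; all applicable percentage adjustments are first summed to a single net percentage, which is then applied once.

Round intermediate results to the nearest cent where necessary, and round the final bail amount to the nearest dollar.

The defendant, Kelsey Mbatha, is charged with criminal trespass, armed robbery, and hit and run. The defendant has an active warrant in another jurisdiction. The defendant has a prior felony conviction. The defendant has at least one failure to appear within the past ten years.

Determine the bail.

Base amounts from the schedule: criminal trespass $3,000; armed robbery $269,400; hit and run $11,100.
Stacking rule: use the highest base only. Highest is armed robbery at $269,400. Combined base = $269,400.
Net percentage adjustment: +10% +75% = +85%. $269,400 × 1.85 = $498,390.

$498,390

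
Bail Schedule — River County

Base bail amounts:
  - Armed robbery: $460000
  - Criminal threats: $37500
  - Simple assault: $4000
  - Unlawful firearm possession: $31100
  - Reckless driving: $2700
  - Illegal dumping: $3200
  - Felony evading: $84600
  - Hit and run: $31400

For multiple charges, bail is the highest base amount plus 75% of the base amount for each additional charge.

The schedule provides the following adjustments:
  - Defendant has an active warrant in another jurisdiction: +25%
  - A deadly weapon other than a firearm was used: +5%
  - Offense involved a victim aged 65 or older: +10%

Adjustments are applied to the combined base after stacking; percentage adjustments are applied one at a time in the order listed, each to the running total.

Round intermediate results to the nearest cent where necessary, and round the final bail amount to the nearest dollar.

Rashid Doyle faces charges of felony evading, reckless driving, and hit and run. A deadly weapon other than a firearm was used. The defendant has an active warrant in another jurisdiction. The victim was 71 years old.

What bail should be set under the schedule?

Base amounts from the schedule: felony evading $84600; reckless driving $2700; hit and run $31400.
Stacking rule: highest base plus 75% of each additional charge. Highest is felony evading at $84600. Additional: $2700 × 75% = $2025; $31400 × 75% = $23550. Combined base = $84600 + $25575 = $110175.
Defendant has an active warrant in another jurisdiction (+25%): $110175 × 1.25 = $137718.75.
A deadly weapon other than a firearm was used (+5%): $137718.75 × 1.05 = $144604.69.
Offense involved a victim aged 65 or older (+10%): $144604.69 × 1.1 = $159065.16.
Rounded to the nearest dollar: $159065.

$159065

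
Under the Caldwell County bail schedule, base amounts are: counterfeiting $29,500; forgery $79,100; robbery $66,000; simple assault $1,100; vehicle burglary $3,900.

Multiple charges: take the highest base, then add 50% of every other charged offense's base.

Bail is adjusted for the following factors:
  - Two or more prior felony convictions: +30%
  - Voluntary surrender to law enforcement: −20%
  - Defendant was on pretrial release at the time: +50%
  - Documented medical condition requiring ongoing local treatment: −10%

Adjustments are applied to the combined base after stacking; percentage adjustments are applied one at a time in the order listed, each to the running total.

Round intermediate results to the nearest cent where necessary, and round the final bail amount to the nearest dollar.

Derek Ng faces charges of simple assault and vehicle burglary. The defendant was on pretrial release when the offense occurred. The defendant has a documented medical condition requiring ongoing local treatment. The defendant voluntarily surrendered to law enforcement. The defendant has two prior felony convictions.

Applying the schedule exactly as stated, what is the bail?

$6,248

Base amounts from the schedule: simple assault $1,100; vehicle burglary $3,900.
Stacking rule: highest base plus 50% of each additional charge. Highest is vehicle burglary at $3,900. Additional: $1,100 × 50% = $550. Combined base = $3,900 + $550 = $4,450.
Two or more prior felony convictions (+30%): $4,450 × 1.3 = $5,785.
Voluntary surrender to law enforcement (−20%): $5,785 × 0.8 = $4,628.
Defendant was on pretrial release at the time (+50%): $4,628 × 1.5 = $6,942.
Documented medical condition requiring ongoing local treatment (−10%): $6,942 × 0.9 = $6,247.80.
Rounded to the nearest dollar: $6,248.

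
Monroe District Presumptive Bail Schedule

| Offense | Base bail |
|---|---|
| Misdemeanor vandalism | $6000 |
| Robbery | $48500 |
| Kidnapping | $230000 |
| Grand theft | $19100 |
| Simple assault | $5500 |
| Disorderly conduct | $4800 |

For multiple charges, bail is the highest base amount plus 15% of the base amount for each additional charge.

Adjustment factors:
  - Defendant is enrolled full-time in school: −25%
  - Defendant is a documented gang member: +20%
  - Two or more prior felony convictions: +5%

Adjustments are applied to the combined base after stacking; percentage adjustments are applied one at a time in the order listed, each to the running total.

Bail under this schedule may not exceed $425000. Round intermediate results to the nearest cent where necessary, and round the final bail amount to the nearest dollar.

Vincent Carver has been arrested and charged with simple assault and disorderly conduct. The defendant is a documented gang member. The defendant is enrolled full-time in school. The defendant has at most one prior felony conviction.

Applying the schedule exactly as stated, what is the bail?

$5598

Base amounts from the schedule: simple assault $5500; disorderly conduct $4800.
Stacking rule: highest base plus 15% of each additional charge. Highest is simple assault at $5500. Additional: $4800 × 15% = $720. Combined base = $5500 + $720 = $6220.
Defendant is enrolled full-time in school (−25%): $6220 × 0.75 = $4665.
Defendant is a documented gang member (+20%): $4665 × 1.2 = $5598.
$5598 is within the $425000 maximum.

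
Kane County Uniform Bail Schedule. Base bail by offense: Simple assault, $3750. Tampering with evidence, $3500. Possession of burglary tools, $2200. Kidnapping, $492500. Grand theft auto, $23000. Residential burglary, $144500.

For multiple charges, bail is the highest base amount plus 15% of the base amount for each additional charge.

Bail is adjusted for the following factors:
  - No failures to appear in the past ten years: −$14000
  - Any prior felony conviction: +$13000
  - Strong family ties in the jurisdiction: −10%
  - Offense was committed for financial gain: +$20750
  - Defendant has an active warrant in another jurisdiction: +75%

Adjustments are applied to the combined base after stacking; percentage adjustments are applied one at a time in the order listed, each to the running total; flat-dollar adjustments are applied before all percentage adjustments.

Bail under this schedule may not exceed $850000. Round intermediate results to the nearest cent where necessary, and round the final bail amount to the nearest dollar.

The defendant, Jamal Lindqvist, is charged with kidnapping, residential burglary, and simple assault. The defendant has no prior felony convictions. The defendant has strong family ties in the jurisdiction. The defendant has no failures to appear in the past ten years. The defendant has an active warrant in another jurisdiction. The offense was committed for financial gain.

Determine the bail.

Base amounts from the schedule: kidnapping $492500; residential burglary $144500; simple assault $3750.
Stacking rule: highest base plus 15% of each additional charge. Highest is kidnapping at $492500. Additional: $144500 × 15% = $21675; $3750 × 15% = $562.50. Combined base = $492500 + $22237.50 = $514737.50.
No failures to appear in the past ten years (−$14000 flat): $514737.50 − $14000 = $500737.50.
Offense was committed for financial gain (+$20750 flat): $500737.50 + $20750 = $521487.50.
Strong family ties in the jurisdiction (−10%): $521487.50 × 0.9 = $469338.75.
Defendant has an active warrant in another jurisdiction (+75%): $469338.75 × 1.75 = $821342.81.
$821342.81 is within the $850000 maximum.
Rounded to the nearest dollar: $821343.

$821343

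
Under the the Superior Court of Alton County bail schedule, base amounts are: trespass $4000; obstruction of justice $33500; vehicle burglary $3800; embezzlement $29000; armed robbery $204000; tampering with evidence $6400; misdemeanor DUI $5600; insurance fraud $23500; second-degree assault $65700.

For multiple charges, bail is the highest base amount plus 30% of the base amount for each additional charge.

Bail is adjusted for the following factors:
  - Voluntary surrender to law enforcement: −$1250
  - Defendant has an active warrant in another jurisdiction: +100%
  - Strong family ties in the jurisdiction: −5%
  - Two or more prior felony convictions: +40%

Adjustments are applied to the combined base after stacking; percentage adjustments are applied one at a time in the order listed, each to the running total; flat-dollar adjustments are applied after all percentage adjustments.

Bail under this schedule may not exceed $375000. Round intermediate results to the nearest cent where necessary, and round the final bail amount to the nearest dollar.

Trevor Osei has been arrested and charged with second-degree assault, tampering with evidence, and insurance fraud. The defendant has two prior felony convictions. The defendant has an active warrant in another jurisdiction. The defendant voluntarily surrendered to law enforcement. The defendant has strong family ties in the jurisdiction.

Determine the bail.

$197372

Base amounts from the schedule: second-degree assault $65700; tampering with evidence $6400; insurance fraud $23500.
Stacking rule: highest base plus 30% of each additional charge. Highest is second-degree assault at $65700. Additional: $6400 × 30% = $1920; $23500 × 30% = $7050. Combined base = $65700 + $8970 = $74670.
Defendant has an active warrant in another jurisdiction (+100%): $74670 × 2 = $149340.
Strong family ties in the jurisdiction (−5%): $149340 × 0.95 = $141873.
Two or more prior felony convictions (+40%): $141873 × 1.4 = $198622.20.
Voluntary surrender to law enforcement (−$1250 flat): $198622.20 − $1250 = $197372.20.
$197372.20 is within the $375000 maximum.
Rounded to the nearest dollar: $197372.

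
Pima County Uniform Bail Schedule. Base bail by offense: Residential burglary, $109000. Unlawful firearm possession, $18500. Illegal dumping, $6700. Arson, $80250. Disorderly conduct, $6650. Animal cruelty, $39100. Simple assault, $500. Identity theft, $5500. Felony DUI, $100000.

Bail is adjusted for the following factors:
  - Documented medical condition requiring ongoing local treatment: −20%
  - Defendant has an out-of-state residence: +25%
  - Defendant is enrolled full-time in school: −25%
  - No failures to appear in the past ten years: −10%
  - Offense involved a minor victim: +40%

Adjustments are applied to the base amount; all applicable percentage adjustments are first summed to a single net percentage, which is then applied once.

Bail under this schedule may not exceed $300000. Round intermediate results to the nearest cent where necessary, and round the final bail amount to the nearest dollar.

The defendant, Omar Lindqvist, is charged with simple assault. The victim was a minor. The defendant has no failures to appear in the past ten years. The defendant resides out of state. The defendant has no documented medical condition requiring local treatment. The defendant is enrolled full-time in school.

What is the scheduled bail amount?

$650

Base amounts from the schedule: simple assault $500.
Single charge. Combined base = $500.
Net percentage adjustment: +25% −25% −10% +40% = +30%. $500 × 1.3 = $650.
$650 is within the $300000 maximum.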